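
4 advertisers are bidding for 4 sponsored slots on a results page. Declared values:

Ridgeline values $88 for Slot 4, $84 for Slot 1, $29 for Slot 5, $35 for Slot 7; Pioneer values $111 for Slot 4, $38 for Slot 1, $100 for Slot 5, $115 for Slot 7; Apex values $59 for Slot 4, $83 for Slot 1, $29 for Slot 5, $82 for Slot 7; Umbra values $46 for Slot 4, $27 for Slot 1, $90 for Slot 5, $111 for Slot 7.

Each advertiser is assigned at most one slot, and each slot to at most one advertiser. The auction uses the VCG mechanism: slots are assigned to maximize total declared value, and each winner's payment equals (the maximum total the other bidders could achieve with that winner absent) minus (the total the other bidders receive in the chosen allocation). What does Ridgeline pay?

Ridgeline pays $11.

Efficient allocation: Ridgeline→Slot 4 ($88), Pioneer→Slot 5 ($100), Apex→Slot 1 ($83), Umbra→Slot 7 ($111); total welfare W = $382.
Ridgeline receives Slot 4 at value $88, so the others get W − 88 = $294.
Without Ridgeline: best allocation of the remaining 3 bidders over all 4 slots is Pioneer→Slot 4 ($111), Apex→Slot 1 ($83), Umbra→Slot 7 ($111), total $305.
VCG payment = (others' best without Ridgeline) − (others' welfare with Ridgeline) = 305 − 294 = $11.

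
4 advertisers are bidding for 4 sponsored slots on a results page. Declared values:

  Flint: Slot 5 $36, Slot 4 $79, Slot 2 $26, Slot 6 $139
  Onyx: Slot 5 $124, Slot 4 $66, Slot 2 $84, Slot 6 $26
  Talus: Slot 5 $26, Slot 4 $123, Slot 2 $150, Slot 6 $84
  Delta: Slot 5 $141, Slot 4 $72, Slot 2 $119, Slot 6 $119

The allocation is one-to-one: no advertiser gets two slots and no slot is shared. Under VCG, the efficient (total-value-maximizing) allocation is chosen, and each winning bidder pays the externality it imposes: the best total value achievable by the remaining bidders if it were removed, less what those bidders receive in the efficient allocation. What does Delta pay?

Efficient allocation: Flint→Slot 6 ($139), Onyx→Slot 5 ($124), Talus→Slot 4 ($123), Delta→Slot 2 ($119); total welfare W = $505.
Delta receives Slot 2 at value $119, so the others get W − 119 = $386.
Without Delta: best allocation of the remaining 3 bidders over all 4 slots is Flint→Slot 6 ($139), Onyx→Slot 5 ($124), Talus→Slot 2 ($150), total $413.
VCG payment = (others' best without Delta) − (others' welfare with Delta) = 413 − 386 = $27.

Delta pays $27.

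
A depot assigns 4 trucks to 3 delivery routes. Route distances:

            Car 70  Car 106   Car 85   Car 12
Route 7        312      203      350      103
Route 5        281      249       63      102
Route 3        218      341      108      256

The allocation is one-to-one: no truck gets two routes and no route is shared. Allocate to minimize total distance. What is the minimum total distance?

Min total: 384 km

This is a one-to-one assignment (minimum-cost bipartite matching).
Optimal: Car 12→Route 7 (103 km), Car 85→Route 5 (63 km), Car 70→Route 3 (218 km) — total 103+63+218 = 384 km.
Row-greedy (each truck in turn takes its cheapest remaining route) gives 484 km, worse by 100.
Swapping Car 85↔Car 12 (Car 85→Route 7 350 km, Car 12→Route 5 102 km) adds 286.
No other one-to-one assignment undercuts 384 km.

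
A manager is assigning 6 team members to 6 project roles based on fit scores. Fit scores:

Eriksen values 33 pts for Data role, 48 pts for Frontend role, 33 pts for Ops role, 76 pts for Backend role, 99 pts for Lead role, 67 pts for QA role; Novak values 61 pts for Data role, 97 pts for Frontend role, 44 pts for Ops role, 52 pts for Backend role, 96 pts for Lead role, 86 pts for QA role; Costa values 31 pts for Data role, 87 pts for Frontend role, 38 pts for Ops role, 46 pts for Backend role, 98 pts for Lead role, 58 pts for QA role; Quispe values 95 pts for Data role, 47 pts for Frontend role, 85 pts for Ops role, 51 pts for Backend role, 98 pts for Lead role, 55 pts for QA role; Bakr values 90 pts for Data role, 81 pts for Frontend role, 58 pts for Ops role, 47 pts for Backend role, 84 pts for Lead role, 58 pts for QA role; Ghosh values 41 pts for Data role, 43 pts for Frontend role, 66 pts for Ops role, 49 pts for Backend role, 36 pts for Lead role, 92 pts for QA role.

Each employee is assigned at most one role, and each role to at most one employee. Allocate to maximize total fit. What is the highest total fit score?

Max total: 538 pts

Optimal: Eriksen→Backend role (76 pts), Novak→Frontend role (97 pts), Costa→Lead role (98 pts), Quispe→Ops role (85 pts), Bakr→Data role (90 pts), Ghosh→QA role (92 pts) — total 76+97+98+85+90+92 = 538 pts.
Row-greedy (each employee in turn takes its best remaining role) gives 456 pts, worse by 82.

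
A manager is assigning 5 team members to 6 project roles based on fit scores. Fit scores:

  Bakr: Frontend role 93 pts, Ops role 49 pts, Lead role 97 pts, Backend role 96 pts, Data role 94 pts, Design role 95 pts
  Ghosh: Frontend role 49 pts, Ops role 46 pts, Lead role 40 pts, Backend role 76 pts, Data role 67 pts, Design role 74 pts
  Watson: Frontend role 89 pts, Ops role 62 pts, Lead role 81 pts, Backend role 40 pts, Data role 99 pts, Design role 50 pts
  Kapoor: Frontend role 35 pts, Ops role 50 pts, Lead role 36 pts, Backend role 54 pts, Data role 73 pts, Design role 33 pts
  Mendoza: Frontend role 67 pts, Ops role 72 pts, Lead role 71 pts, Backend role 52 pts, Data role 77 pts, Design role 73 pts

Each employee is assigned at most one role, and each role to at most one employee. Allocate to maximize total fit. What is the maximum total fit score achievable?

Maximum total: 408 pts

Treat this as an assignment problem: match each employee to one role.
Optimal: Bakr→Lead role (97 pts), Ghosh→Backend role (76 pts), Watson→Frontend role (89 pts), Kapoor→Data role (73 pts), Mendoza→Design role (73 pts) — total 97+76+89+73+73 = 408 pts.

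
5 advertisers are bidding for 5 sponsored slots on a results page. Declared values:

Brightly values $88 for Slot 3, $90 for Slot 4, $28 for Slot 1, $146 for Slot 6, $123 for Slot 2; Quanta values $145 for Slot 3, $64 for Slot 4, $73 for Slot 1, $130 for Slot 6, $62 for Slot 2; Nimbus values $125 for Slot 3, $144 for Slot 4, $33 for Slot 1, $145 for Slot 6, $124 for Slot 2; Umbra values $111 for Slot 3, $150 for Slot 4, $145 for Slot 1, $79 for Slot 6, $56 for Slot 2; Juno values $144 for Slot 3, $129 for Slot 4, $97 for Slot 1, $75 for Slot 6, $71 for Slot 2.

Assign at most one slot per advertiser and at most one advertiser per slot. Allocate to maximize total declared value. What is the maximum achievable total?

Max total: $689

Optimal: Brightly→Slot 6 ($146), Quanta→Slot 3 ($145), Nimbus→Slot 2 ($124), Umbra→Slot 1 ($145), Juno→Slot 4 ($129) — total 146+145+124+145+129 = $689.
Max-entry greedy (repeatedly take the single best remaining cell) gives $662, worse by 27.
Next-best assignment: Brightly→Slot 2, Quanta→Slot 3, Nimbus→Slot 6, Umbra→Slot 1, Juno→Slot 4 = $687.
Swapping Quanta↔Juno (Quanta→Slot 4 $64, Juno→Slot 3 $144) loses 66.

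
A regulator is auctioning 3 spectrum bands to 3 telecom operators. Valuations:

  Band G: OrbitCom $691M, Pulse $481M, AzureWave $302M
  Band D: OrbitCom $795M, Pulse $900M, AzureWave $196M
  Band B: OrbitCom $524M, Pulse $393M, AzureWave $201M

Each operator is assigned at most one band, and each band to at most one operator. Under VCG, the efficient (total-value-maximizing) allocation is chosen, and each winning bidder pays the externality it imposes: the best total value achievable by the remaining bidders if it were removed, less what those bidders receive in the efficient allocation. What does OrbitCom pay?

Efficient allocation: OrbitCom→Band G ($691M), Pulse→Band D ($900M), AzureWave→Band B ($201M); total welfare W = $1792M.
OrbitCom receives Band G at value $691M, so the others get W − 691 = $1101M.
Without OrbitCom: best allocation of the remaining 2 bidders over all 3 bands is Pulse→Band D ($900M), AzureWave→Band G ($302M), total $1202M.
VCG payment = (others' best without OrbitCom) − (others' welfare with OrbitCom) = 1202 − 1101 = $101M.

OrbitCom pays $101M.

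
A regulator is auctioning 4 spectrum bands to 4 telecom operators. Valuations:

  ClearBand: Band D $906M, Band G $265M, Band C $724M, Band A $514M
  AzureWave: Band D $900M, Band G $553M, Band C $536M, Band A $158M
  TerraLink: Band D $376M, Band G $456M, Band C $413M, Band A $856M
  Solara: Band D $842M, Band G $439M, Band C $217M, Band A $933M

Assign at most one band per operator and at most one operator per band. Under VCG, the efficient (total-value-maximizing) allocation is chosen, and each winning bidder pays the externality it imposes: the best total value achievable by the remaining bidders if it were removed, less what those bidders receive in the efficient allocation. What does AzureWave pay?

Efficient allocation: ClearBand→Band C ($724M), AzureWave→Band D ($900M), TerraLink→Band G ($456M), Solara→Band A ($933M); total welfare W = $3013M.
AzureWave receives Band D at value $900M, so the others get W − 900 = $2113M.
Without AzureWave: best allocation of the remaining 3 bidders over all 4 bands is ClearBand→Band C ($724M), TerraLink→Band A ($856M), Solara→Band D ($842M), total $2422M.
VCG payment = (others' best without AzureWave) − (others' welfare with AzureWave) = 2422 − 2113 = $309M.

AzureWave pays $309M.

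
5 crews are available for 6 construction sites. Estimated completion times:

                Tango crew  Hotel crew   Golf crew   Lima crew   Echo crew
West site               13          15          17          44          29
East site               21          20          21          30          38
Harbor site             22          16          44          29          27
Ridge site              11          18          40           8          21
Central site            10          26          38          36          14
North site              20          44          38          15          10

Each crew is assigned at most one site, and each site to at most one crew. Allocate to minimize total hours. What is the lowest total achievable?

Minimum total: 61 hours

Optimal: Tango crew→Central site (10 hours), Hotel crew→Harbor site (16 hours), Golf crew→West site (17 hours), Lima crew→Ridge site (8 hours), Echo crew→North site (10 hours) — total 10+16+17+8+10 = 61 hours.
Row-greedy (each crew in turn takes its cheapest remaining site) gives 64 hours, worse by 3.
Next-best assignment: Tango crew→Central site, Hotel crew→West site, Golf crew→East site, Lima crew→Ridge site, Echo crew→North site = 64 hours.
Checked against all permutations: 61 hours is optimal.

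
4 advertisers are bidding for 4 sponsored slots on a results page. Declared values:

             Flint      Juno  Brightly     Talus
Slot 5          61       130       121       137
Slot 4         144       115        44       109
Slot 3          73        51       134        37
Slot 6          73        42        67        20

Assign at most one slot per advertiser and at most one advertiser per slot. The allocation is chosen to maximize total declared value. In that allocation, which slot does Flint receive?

Flint receives Slot 6.

Optimal: Flint→Slot 6 ($73), Juno→Slot 4 ($115), Brightly→Slot 3 ($134), Talus→Slot 5 ($137) — total 73+115+134+137 = $459.
Max-entry greedy (repeatedly take the single best remaining cell) gives $457, worse by 2.
Checked against all permutations: $459 is optimal.
Flint's own top slot is Slot 4 ($144), but forcing Flint→Slot 4 and reassigning the rest optimally gives only $457 — worse by 2.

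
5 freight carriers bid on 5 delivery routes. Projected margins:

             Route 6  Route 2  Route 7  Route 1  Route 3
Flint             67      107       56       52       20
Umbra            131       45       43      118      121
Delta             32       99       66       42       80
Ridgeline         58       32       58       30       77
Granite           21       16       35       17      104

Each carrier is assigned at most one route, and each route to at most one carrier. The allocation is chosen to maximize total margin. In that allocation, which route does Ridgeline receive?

This is the linear assignment problem.
Optimal: Flint→Route 2 ($107k), Umbra→Route 1 ($118k), Delta→Route 7 ($66k), Ridgeline→Route 6 ($58k), Granite→Route 3 ($104k) — total 107+118+66+58+104 = $453k.
Max-entry greedy (repeatedly take the single best remaining cell) gives $438k, worse by 15.
Next-best assignment: Flint→Route 6, Umbra→Route 1, Delta→Route 2, Ridgeline→Route 7, Granite→Route 3 = $446k.
Swapping Granite↔Delta (Granite→Route 7 $35k, Delta→Route 3 $80k) loses 55.
Ridgeline's own top route is Route 3 ($77k), but forcing Ridgeline→Route 3 and reassigning the rest optimally gives only $398k — worse by 55.

Ridgeline receives Route 6.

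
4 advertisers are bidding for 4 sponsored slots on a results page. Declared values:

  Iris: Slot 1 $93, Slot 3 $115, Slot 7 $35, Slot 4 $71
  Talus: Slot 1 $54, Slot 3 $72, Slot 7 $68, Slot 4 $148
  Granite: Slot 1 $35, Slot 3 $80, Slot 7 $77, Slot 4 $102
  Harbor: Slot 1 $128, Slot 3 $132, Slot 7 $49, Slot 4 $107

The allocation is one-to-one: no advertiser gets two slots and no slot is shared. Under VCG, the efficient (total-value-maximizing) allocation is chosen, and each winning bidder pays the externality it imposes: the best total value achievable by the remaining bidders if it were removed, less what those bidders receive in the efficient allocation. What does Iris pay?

Efficient allocation: Iris→Slot 3 ($115), Talus→Slot 4 ($148), Granite→Slot 7 ($77), Harbor→Slot 1 ($128); total welfare W = $468.
Iris receives Slot 3 at value $115, so the others get W − 115 = $353.
Without Iris: best allocation of the remaining 3 bidders over all 4 slots is Talus→Slot 4 ($148), Granite→Slot 7 ($77), Harbor→Slot 3 ($132), total $357.
VCG payment = (others' best without Iris) − (others' welfare with Iris) = 357 − 353 = $4.

Iris pays $4.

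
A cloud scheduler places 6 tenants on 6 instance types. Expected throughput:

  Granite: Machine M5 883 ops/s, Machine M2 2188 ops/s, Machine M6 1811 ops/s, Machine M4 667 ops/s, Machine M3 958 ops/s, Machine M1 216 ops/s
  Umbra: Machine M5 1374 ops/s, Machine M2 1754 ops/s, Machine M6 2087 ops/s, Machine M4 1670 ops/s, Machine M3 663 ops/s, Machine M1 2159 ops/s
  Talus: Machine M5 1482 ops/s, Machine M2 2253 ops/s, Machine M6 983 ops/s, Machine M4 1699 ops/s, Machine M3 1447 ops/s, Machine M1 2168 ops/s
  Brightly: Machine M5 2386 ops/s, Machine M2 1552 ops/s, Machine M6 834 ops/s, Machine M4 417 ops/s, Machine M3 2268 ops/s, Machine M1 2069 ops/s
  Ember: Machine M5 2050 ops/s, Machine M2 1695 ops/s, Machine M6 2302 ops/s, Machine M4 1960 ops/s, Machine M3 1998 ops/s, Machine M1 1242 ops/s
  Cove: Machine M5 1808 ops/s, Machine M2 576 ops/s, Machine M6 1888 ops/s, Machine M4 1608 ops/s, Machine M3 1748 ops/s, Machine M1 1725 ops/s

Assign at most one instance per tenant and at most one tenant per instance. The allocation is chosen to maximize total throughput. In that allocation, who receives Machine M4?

Treat this as an assignment problem: match each tenant to one instance.
Optimal: Granite→Machine M2 (2188 ops/s), Umbra→Machine M6 (2087 ops/s), Talus→Machine M1 (2168 ops/s), Brightly→Machine M5 (2386 ops/s), Ember→Machine M4 (1960 ops/s), Cove→Machine M3 (1748 ops/s) — total 2188+2087+2168+2386+1960+1748 = 12537 ops/s.
Column-greedy (each instance in turn goes to its best remaining tenant) gives 10575 ops/s, worse by 1962.
Swapping Umbra↔Granite (Umbra→Machine M2 1754 ops/s, Granite→Machine M6 1811 ops/s) loses 710.
Every other assignment is strictly worse.
Ember's own top instance is Machine M6 (2302 ops/s), but forcing Ember→Machine M6 and reassigning the rest optimally gives only 12482 ops/s — worse by 55.

Ember receives Machine M4.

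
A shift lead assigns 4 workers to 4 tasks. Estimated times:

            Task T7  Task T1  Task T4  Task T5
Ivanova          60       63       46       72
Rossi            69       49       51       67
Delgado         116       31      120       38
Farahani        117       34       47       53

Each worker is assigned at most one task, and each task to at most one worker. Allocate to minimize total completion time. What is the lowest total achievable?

Minimum total: 183 min

Optimal: Ivanova→Task T7 (60 min), Rossi→Task T4 (51 min), Delgado→Task T5 (38 min), Farahani→Task T1 (34 min) — total 60+51+38+34 = 183 min.
Column-greedy (each task in turn goes to its cheapest remaining worker) gives 205 min, worse by 22.
Next-best assignment: Ivanova→Task T4, Rossi→Task T7, Delgado→Task T5, Farahani→Task T1 = 187 min.
Checked against all permutations: 183 min is optimal.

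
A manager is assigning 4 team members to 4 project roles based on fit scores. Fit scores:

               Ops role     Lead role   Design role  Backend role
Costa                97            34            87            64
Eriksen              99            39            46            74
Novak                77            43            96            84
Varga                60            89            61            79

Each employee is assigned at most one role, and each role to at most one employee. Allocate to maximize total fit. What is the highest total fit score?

Max total: 359 pts

Optimal: Costa→Design role (87 pts), Eriksen→Ops role (99 pts), Novak→Backend role (84 pts), Varga→Lead role (89 pts) — total 87+99+84+89 = 359 pts.
Max-entry greedy (repeatedly take the single best remaining cell) gives 348 pts, worse by 11.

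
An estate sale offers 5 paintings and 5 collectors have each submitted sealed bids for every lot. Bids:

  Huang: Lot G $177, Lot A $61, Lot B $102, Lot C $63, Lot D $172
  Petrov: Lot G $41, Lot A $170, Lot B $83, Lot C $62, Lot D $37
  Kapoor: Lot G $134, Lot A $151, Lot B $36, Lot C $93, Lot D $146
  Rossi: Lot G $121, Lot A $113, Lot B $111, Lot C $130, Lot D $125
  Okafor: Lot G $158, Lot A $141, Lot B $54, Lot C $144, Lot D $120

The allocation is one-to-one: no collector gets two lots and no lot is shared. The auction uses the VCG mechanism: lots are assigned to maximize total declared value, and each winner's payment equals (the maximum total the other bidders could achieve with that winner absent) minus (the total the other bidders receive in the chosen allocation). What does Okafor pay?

Efficient allocation: Huang→Lot G ($177), Petrov→Lot A ($170), Kapoor→Lot D ($146), Rossi→Lot B ($111), Okafor→Lot C ($144); total welfare W = $748.
Okafor receives Lot C at value $144, so the others get W − 144 = $604.
Without Okafor: best allocation of the remaining 4 bidders over all 5 lots is Huang→Lot G ($177), Petrov→Lot A ($170), Kapoor→Lot D ($146), Rossi→Lot C ($130), total $623.
VCG payment = (others' best without Okafor) − (others' welfare with Okafor) = 623 − 604 = $19.

Okafor pays $19.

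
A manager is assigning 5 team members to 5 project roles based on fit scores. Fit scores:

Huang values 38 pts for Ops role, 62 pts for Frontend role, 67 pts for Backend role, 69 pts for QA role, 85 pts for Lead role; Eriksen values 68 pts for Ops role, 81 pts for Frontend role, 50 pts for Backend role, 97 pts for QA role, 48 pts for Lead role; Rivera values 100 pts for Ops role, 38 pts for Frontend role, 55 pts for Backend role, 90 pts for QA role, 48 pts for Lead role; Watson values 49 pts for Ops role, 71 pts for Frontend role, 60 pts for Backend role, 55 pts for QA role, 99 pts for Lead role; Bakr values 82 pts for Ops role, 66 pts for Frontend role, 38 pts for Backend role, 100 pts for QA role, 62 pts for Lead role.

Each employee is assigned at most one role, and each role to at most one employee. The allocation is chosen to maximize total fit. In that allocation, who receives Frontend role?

This is a one-to-one assignment (maximum-weight bipartite matching).
Optimal: Huang→Backend role (67 pts), Eriksen→Frontend role (81 pts), Rivera→Ops role (100 pts), Watson→Lead role (99 pts), Bakr→QA role (100 pts) — total 67+81+100+99+100 = 447 pts.
Row-greedy (each employee in turn takes its best remaining role) gives 391 pts, worse by 56.
Every other assignment is strictly worse.
Eriksen's own top role is QA role (97 pts), but forcing Eriksen→QA role and reassigning the rest optimally gives only 429 pts — worse by 18.

Eriksen receives Frontend role.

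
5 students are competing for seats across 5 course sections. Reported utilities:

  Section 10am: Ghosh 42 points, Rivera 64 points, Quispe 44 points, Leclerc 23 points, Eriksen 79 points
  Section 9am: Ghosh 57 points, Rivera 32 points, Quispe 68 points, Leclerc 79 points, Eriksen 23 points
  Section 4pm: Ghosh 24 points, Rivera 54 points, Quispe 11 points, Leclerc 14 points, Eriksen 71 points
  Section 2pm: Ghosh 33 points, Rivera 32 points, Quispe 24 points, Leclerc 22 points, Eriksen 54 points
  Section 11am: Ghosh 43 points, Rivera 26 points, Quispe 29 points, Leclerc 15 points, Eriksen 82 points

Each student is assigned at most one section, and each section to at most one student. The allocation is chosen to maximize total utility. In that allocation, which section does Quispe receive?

Quispe receives Section 10am.

This is a one-to-one assignment (maximum-weight bipartite matching).
Optimal: Ghosh→Section 2pm (33 points), Rivera→Section 4pm (54 points), Quispe→Section 10am (44 points), Leclerc→Section 9am (79 points), Eriksen→Section 11am (82 points) — total 33+54+44+79+82 = 292 points.
Column-greedy (each section in turn goes to its best remaining student) gives 274 points, worse by 18.
Swapping Ghosh↔Eriksen (Ghosh→Section 11am 43 points, Eriksen→Section 2pm 54 points) loses 18.
Quispe's own top section is Section 9am (68 points), but forcing Quispe→Section 9am and reassigning the rest optimally gives only 268 points — worse by 24.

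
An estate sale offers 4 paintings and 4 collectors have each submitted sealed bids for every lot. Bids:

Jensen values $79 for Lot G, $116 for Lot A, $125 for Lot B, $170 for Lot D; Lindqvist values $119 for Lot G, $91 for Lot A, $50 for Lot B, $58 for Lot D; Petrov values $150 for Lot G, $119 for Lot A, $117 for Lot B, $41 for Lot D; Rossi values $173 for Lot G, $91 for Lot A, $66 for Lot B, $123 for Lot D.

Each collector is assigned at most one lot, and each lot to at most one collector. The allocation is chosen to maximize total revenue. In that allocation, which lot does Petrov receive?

This is the linear assignment problem.
Optimal: Jensen→Lot D ($170), Lindqvist→Lot A ($91), Petrov→Lot B ($117), Rossi→Lot G ($173) — total 170+91+117+173 = $551.
Petrov's own top lot is Lot G ($150), but forcing Petrov→Lot G and reassigning the rest optimally gives only $489 — worse by 62.

Petrov receives Lot B.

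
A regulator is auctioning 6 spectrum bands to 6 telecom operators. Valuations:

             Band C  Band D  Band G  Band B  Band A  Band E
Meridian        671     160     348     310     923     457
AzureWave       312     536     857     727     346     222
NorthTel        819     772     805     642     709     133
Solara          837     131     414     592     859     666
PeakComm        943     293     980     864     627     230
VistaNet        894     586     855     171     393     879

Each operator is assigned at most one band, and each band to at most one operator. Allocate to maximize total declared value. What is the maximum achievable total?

Maximum total: $5132M

Optimal: Meridian→Band A ($923M), AzureWave→Band G ($857M), NorthTel→Band D ($772M), Solara→Band C ($837M), PeakComm→Band B ($864M), VistaNet→Band E ($879M) — total 923+857+772+837+864+879 = $5132M.
Row-greedy (each operator in turn takes its best remaining band) gives $4715M, worse by 417.
Swapping NorthTel↔AzureWave (NorthTel→Band G $805M, AzureWave→Band D $536M) loses 288.
No other one-to-one assignment exceeds $5132M.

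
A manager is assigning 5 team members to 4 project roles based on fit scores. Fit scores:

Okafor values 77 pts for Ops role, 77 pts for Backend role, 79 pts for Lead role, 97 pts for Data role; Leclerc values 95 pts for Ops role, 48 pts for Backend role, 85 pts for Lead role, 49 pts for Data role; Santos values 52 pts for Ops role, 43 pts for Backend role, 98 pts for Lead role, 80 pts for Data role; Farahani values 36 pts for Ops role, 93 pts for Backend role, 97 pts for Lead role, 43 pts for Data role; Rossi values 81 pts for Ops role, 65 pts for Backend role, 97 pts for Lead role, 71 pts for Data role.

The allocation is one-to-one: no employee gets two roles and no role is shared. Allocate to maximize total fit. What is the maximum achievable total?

Max total: 383 pts

Optimal: Leclerc→Ops role (95 pts), Farahani→Backend role (93 pts), Santos→Lead role (98 pts), Okafor→Data role (97 pts) — total 95+93+98+97 = 383 pts.
Swapping Leclerc↔Farahani (Leclerc→Backend role 48 pts, Farahani→Ops role 36 pts) loses 104.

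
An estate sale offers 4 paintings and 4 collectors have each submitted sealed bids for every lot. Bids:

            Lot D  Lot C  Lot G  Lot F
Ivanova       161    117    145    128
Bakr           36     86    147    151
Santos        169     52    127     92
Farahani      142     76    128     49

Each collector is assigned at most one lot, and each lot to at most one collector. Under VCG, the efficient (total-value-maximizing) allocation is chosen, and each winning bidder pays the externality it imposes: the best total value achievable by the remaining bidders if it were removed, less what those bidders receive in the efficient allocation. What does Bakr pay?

Efficient allocation: Ivanova→Lot C ($117), Bakr→Lot F ($151), Santos→Lot D ($169), Farahani→Lot G ($128); total welfare W = $565.
Bakr receives Lot F at value $151, so the others get W − 151 = $414.
Without Bakr: best allocation of the remaining 3 bidders over all 4 lots is Ivanova→Lot F ($128), Santos→Lot D ($169), Farahani→Lot G ($128), total $425.
VCG payment = (others' best without Bakr) − (others' welfare with Bakr) = 425 − 414 = $11.

Bakr pays $11.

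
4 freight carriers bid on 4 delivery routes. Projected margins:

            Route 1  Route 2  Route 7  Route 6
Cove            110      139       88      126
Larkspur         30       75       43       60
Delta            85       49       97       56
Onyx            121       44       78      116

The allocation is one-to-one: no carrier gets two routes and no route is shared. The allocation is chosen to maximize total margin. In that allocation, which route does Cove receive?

Optimal: Cove→Route 6 ($126k), Larkspur→Route 2 ($75k), Delta→Route 7 ($97k), Onyx→Route 1 ($121k) — total 126+75+97+121 = $419k.
Row-greedy (each carrier in turn takes its best remaining route) gives $417k, worse by 2.
Cove's own top route is Route 2 ($139k), but forcing Cove→Route 2 and reassigning the rest optimally gives only $417k — worse by 2.

Cove receives Route 6.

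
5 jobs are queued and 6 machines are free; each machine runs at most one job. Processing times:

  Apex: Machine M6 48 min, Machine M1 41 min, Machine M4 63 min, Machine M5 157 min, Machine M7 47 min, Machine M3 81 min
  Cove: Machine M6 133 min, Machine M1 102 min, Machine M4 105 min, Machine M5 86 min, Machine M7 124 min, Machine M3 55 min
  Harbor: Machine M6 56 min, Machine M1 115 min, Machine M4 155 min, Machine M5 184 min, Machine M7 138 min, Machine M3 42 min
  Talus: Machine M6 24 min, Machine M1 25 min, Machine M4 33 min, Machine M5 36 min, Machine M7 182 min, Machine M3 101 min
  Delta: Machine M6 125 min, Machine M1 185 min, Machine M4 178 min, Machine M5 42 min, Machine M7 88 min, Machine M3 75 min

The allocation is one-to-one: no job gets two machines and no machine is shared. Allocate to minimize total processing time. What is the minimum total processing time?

Optimal: Apex→Machine M7 (47 min), Cove→Machine M3 (55 min), Harbor→Machine M6 (56 min), Talus→Machine M1 (25 min), Delta→Machine M5 (42 min) — total 47+55+56+25+42 = 225 min.
Row-greedy (each job in turn takes its cheapest remaining machine) gives 227 min, worse by 2.
Next-best assignment: Apex→Machine M1, Cove→Machine M3, Harbor→Machine M6, Talus→Machine M4, Delta→Machine M5 = 227 min.
Swapping Cove↔Talus (Cove→Machine M1 102 min, Talus→Machine M3 101 min) adds 123.
Checked against all permutations: 225 min is optimal.

Min total: 225 min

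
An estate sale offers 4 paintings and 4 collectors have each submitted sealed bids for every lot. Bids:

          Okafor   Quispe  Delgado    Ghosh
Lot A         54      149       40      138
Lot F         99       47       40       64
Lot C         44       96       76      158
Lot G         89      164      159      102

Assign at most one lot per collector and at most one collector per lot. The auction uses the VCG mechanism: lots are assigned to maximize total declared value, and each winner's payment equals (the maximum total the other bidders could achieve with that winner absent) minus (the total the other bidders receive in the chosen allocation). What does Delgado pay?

Efficient allocation: Okafor→Lot F ($99), Quispe→Lot A ($149), Delgado→Lot G ($159), Ghosh→Lot C ($158); total welfare W = $565.
Delgado receives Lot G at value $159, so the others get W − 159 = $406.
Without Delgado: best allocation of the remaining 3 bidders over all 4 lots is Okafor→Lot F ($99), Quispe→Lot G ($164), Ghosh→Lot C ($158), total $421.
VCG payment = (others' best without Delgado) − (others' welfare with Delgado) = 421 − 406 = $15.

Delgado pays $15.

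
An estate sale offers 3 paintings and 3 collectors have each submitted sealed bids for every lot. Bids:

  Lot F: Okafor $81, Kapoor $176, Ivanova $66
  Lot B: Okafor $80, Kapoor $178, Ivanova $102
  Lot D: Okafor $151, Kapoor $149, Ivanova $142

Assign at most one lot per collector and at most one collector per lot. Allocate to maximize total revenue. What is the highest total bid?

Maximum total: $429

Optimal: Okafor→Lot D ($151), Kapoor→Lot F ($176), Ivanova→Lot B ($102) — total 151+176+102 = $429.
Row-greedy (each collector in turn takes its best remaining lot) gives $395, worse by 34.
Next-best assignment: Okafor→Lot F, Kapoor→Lot B, Ivanova→Lot D = $401.
Checked against all permutations: $429 is optimal.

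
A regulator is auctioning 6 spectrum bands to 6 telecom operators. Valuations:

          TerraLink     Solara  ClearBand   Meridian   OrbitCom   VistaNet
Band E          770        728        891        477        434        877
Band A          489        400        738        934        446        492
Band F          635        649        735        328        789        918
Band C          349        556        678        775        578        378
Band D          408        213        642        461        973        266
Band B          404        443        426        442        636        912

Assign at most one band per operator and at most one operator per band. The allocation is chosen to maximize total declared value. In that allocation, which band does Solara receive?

Optimal: TerraLink→Band E ($770M), Solara→Band F ($649M), ClearBand→Band C ($678M), Meridian→Band A ($934M), OrbitCom→Band D ($973M), VistaNet→Band B ($912M) — total 770+649+678+934+973+912 = $4916M.
Max-entry greedy (repeatedly take the single best remaining cell) gives $4676M, worse by 240.
Next-best assignment: TerraLink→Band F, Solara→Band C, ClearBand→Band E, Meridian→Band A, OrbitCom→Band D, VistaNet→Band B = $4901M.
Swapping TerraLink↔Meridian (TerraLink→Band A $489M, Meridian→Band E $477M) loses 738.
No other one-to-one assignment exceeds $4916M.
Solara's own top band is Band E ($728M), but forcing Solara→Band E and reassigning the rest optimally gives only $4860M — worse by 56.

Solara receives Band F.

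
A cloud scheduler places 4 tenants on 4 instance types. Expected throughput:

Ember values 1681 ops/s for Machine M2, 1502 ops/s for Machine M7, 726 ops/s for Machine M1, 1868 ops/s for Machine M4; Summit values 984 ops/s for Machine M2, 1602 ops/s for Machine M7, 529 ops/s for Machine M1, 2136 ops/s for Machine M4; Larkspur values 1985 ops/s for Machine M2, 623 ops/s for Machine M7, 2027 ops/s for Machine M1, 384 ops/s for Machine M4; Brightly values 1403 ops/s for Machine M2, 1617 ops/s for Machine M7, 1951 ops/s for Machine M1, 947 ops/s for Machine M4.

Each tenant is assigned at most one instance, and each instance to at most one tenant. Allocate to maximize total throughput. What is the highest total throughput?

Max total: 7574 ops/s

Optimal: Ember→Machine M7 (1502 ops/s), Summit→Machine M4 (2136 ops/s), Larkspur→Machine M2 (1985 ops/s), Brightly→Machine M1 (1951 ops/s) — total 1502+2136+1985+1951 = 7574 ops/s.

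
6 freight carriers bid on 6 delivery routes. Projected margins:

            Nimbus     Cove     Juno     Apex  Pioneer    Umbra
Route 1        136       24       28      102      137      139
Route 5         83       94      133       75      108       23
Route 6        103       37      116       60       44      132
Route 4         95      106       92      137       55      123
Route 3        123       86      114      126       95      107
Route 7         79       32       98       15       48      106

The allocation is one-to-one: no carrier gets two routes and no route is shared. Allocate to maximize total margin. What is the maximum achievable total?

Max total: $721k

Treat this as an assignment problem: match each carrier to one route.
Optimal: Nimbus→Route 3 ($123k), Cove→Route 5 ($94k), Juno→Route 7 ($98k), Apex→Route 4 ($137k), Pioneer→Route 1 ($137k), Umbra→Route 6 ($132k) — total 123+94+98+137+137+132 = $721k.
Next-best assignment: Nimbus→Route 3, Cove→Route 5, Juno→Route 6, Apex→Route 4, Pioneer→Route 1, Umbra→Route 7 = $713k.
Checked against all permutations: $721k is optimal.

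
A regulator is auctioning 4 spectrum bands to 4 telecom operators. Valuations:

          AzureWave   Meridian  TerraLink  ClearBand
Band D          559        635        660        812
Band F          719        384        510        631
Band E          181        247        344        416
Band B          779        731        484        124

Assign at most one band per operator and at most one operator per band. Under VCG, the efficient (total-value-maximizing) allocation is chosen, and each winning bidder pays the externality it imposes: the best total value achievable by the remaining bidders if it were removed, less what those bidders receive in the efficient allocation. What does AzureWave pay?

AzureWave pays $166M.

Efficient allocation: AzureWave→Band F ($719M), Meridian→Band B ($731M), TerraLink→Band E ($344M), ClearBand→Band D ($812M); total welfare W = $2606M.
AzureWave receives Band F at value $719M, so the others get W − 719 = $1887M.
Without AzureWave: best allocation of the remaining 3 bidders over all 4 bands is Meridian→Band B ($731M), TerraLink→Band F ($510M), ClearBand→Band D ($812M), total $2053M.
VCG payment = (others' best without AzureWave) − (others' welfare with AzureWave) = 2053 − 1887 = $166M.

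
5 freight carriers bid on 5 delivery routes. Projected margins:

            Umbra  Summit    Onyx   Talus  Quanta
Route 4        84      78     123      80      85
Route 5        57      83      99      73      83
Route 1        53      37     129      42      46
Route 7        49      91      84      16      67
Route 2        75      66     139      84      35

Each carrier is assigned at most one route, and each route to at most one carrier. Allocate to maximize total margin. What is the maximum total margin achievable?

Optimal: Umbra→Route 4 ($84k), Summit→Route 7 ($91k), Onyx→Route 1 ($129k), Talus→Route 2 ($84k), Quanta→Route 5 ($83k) — total 84+91+129+84+83 = $471k.
Row-greedy (each carrier in turn takes its best remaining route) gives $433k, worse by 38.
Next-best assignment: Umbra→Route 2, Summit→Route 7, Onyx→Route 1, Talus→Route 4, Quanta→Route 5 = $458k.
Swapping Talus↔Umbra (Talus→Route 4 $80k, Umbra→Route 2 $75k) loses 13.
No other one-to-one assignment exceeds $471k.

Maximum total: $471k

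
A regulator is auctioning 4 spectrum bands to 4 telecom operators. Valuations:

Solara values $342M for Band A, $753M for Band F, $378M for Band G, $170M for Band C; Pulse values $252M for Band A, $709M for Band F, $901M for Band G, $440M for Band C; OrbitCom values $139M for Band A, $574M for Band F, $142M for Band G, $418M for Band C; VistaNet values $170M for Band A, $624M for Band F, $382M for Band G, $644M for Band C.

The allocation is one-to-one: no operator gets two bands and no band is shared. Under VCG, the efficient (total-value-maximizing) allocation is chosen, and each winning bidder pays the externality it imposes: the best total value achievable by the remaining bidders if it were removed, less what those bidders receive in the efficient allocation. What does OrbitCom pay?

Efficient allocation: Solara→Band A ($342M), Pulse→Band G ($901M), OrbitCom→Band F ($574M), VistaNet→Band C ($644M); total welfare W = $2461M.
OrbitCom receives Band F at value $574M, so the others get W − 574 = $1887M.
Without OrbitCom: best allocation of the remaining 3 bidders over all 4 bands is Solara→Band F ($753M), Pulse→Band G ($901M), VistaNet→Band C ($644M), total $2298M.
VCG payment = (others' best without OrbitCom) − (others' welfare with OrbitCom) = 2298 − 1887 = $411M.

OrbitCom pays $411M.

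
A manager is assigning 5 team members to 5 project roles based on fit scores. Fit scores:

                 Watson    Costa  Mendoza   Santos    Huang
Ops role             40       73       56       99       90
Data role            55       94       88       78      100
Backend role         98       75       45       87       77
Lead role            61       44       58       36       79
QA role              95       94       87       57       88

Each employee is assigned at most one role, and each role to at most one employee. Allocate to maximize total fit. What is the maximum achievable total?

This is the linear assignment problem.
Optimal: Watson→Backend role (98 pts), Costa→QA role (94 pts), Mendoza→Data role (88 pts), Santos→Ops role (99 pts), Huang→Lead role (79 pts) — total 98+94+88+99+79 = 458 pts.
Column-greedy (each role in turn goes to its best remaining employee) gives 449 pts, worse by 9.
Next-best assignment: Watson→Backend role, Costa→Data role, Mendoza→QA role, Santos→Ops role, Huang→Lead role = 457 pts.
Swapping Santos↔Mendoza (Santos→Data role 78 pts, Mendoza→Ops role 56 pts) loses 53.

Maximum total: 458 pts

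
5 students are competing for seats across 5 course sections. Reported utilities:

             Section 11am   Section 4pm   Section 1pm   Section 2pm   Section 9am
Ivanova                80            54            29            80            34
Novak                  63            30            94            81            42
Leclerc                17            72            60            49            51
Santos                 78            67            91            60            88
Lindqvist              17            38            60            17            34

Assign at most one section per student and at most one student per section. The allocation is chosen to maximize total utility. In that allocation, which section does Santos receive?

This is a one-to-one assignment (maximum-weight bipartite matching).
Optimal: Ivanova→Section 11am (80 points), Novak→Section 2pm (81 points), Leclerc→Section 4pm (72 points), Santos→Section 9am (88 points), Lindqvist→Section 1pm (60 points) — total 80+81+72+88+60 = 381 points.
Column-greedy (each section in turn goes to its best remaining student) gives 340 points, worse by 41.
Next-best assignment: Ivanova→Section 2pm, Novak→Section 11am, Leclerc→Section 4pm, Santos→Section 9am, Lindqvist→Section 1pm = 363 points.
Swapping Ivanova↔Santos (Ivanova→Section 9am 34 points, Santos→Section 11am 78 points) loses 56.
Santos's own top section is Section 1pm (91 points), but forcing Santos→Section 1pm and reassigning the rest optimally gives only 358 points — worse by 23.

Santos receives Section 9am.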